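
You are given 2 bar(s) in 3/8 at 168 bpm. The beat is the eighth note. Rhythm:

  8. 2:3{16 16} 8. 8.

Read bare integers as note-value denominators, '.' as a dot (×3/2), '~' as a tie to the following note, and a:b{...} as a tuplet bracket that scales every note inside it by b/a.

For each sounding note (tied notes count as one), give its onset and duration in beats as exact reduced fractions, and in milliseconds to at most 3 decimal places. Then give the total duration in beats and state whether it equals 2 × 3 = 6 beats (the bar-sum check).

1) 0.0ms=0b +535.714ms=3/2b
2) 535.714ms=3/2b +267.857ms=3/4b
3) 803.571ms=9/4b +267.857ms=3/4b
4) 1071.429ms=3b +535.714ms=3/2b
5) 1607.143ms=9/2b +535.714ms=3/2b
Σ=6b of 6 (168bpm 3/8) — PASS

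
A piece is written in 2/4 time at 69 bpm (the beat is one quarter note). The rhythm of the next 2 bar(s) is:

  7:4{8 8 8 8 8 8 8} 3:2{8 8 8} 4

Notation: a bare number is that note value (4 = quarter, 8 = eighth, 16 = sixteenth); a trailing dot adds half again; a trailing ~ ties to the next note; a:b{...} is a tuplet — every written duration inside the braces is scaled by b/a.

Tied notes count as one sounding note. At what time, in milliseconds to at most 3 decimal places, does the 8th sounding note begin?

1. 0.0ms @ 0 + 248.447ms (2/7)
2. 248.447ms @ 2/7 + 248.447ms (2/7)
3. 496.894ms @ 4/7 + 248.447ms (2/7)
4. 745.342ms @ 6/7 + 248.447ms (2/7)
5. 993.789ms @ 8/7 + 248.447ms (2/7)
6. 1242.236ms @ 10/7 + 248.447ms (2/7)
7. 1490.683ms @ 12/7 + 248.447ms (2/7)
8. 1739.13ms @ 2 + 289.855ms (1/3)
9. 2028.986ms @ 7/3 + 289.855ms (1/3)
10. 2318.841ms @ 8/3 + 289.855ms (1/3)
11. 2608.696ms @ 3 + 869.565ms (1)

note 8 onset = 2b = 1739.13ms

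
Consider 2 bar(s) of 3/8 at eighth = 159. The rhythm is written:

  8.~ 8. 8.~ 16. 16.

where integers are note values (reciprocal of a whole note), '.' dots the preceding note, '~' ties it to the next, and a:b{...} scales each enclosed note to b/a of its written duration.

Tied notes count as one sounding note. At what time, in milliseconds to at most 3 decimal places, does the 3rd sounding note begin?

note 3 onset = 21/4b = 1981.132ms

1. 0.0ms @ 0 + 1132.075ms (3)
2. 1132.075ms @ 3 + 849.057ms (9/4)
3. 1981.132ms @ 21/4 + 283.019ms (3/4)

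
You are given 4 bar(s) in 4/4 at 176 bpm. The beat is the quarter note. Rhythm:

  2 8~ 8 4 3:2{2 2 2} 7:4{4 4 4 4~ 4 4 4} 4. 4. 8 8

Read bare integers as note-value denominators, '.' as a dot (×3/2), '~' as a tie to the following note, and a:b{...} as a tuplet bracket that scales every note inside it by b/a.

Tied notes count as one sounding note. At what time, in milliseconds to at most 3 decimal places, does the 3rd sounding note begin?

note 3 onset = 3b = 1022.727ms

1. 0.0ms @ 0 + 681.818ms (2)
2. 681.818ms @ 2 + 340.909ms (1)
3. 1022.727ms @ 3 + 340.909ms (1)
4. 1363.636ms @ 4 + 454.545ms (4/3)
5. 1818.182ms @ 16/3 + 454.545ms (4/3)
6. 2272.727ms @ 20/3 + 454.545ms (4/3)
7. 2727.273ms @ 8 + 194.805ms (4/7)
8. 2922.078ms @ 60/7 + 194.805ms (4/7)
9. 3116.883ms @ 64/7 + 194.805ms (4/7)
10. 3311.688ms @ 68/7 + 389.61ms (8/7)
11. 3701.299ms @ 76/7 + 194.805ms (4/7)
12. 3896.104ms @ 80/7 + 194.805ms (4/7)
13. 4090.909ms @ 12 + 511.364ms (3/2)
14. 4602.273ms @ 27/2 + 511.364ms (3/2)
15. 5113.636ms @ 15 + 170.455ms (1/2)
16. 5284.091ms @ 31/2 + 170.455ms (1/2)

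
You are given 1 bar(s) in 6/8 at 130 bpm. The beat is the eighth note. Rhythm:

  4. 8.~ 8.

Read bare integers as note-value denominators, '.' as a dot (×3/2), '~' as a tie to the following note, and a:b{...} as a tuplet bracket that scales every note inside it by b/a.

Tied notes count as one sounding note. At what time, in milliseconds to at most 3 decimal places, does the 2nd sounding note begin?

1. 0.0ms @ 0 + 1384.615ms (3)
2. 1384.615ms @ 3 + 1384.615ms (3)

note 2 onset = 3b = 1384.615ms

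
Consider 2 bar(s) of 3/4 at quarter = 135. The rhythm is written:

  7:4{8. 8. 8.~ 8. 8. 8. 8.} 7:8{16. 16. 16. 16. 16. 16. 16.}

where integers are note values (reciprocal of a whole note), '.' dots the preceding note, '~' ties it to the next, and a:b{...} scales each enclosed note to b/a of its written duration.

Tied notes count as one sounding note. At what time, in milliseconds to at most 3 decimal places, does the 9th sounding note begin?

1. 0.0ms @ 0 + 190.476ms (3/7)
2. 190.476ms @ 3/7 + 190.476ms (3/7)
3. 380.952ms @ 6/7 + 380.952ms (6/7)
4. 761.905ms @ 12/7 + 190.476ms (3/7)
5. 952.381ms @ 15/7 + 190.476ms (3/7)
6. 1142.857ms @ 18/7 + 190.476ms (3/7)
7. 1333.333ms @ 3 + 190.476ms (3/7)
8. 1523.81ms @ 24/7 + 190.476ms (3/7)
9. 1714.286ms @ 27/7 + 190.476ms (3/7)
10. 1904.762ms @ 30/7 + 190.476ms (3/7)
11. 2095.238ms @ 33/7 + 190.476ms (3/7)
12. 2285.714ms @ 36/7 + 190.476ms (3/7)
13. 2476.19ms @ 39/7 + 190.476ms (3/7)

note 9 onset = 27/7b = 1714.286ms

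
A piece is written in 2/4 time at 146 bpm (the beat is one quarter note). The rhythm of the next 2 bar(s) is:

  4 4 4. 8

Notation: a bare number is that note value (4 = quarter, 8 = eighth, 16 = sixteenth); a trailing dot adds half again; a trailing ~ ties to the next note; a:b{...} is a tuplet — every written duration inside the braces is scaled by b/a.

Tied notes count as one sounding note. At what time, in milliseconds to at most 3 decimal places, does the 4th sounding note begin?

note 4 onset = 7/2b = 1438.356ms

1. 0.0ms @ 0 + 410.959ms (1)
2. 410.959ms @ 1 + 410.959ms (1)
3. 821.918ms @ 2 + 616.438ms (3/2)
4. 1438.356ms @ 7/2 + 205.479ms (1/2)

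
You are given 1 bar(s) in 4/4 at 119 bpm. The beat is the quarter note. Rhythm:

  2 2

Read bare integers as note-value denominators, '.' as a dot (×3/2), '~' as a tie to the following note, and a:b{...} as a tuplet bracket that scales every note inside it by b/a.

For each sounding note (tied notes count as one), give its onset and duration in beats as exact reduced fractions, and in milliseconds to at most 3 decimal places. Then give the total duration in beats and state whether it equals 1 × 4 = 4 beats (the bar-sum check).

1) 0.0ms=0b +1008.403ms=2b
2) 1008.403ms=2b +1008.403ms=2b
Σ=4b of 4 (119bpm 4/4) — PASS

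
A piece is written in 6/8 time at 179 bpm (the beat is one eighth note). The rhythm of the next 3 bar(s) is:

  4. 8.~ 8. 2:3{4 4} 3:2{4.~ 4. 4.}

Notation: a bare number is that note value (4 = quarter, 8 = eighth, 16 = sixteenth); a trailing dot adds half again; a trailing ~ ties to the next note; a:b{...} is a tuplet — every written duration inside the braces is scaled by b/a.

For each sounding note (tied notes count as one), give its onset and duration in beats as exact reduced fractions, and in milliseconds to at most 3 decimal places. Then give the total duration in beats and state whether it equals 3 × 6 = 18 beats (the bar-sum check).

1) 0.0ms=0b +1005.587ms=3b
2) 1005.587ms=3b +1005.587ms=3b
3) 2011.173ms=6b +1005.587ms=3b
4) 3016.76ms=9b +1005.587ms=3b
5) 4022.346ms=12b +1340.782ms=4b
6) 5363.128ms=16b +670.391ms=2b
Σ=18b of 18 (179bpm 6/8) — PASS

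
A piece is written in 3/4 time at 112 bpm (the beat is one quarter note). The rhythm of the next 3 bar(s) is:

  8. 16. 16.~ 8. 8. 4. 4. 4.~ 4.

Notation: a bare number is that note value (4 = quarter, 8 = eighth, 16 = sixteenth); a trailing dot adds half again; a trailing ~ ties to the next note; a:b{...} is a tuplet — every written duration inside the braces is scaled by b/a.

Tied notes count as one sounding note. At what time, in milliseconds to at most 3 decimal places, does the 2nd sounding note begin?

1. 0.0ms @ 0 + 401.786ms (3/4)
2. 401.786ms @ 3/4 + 200.893ms (3/8)
3. 602.679ms @ 9/8 + 602.679ms (9/8)
4. 1205.357ms @ 9/4 + 401.786ms (3/4)
5. 1607.143ms @ 3 + 803.571ms (3/2)
6. 2410.714ms @ 9/2 + 803.571ms (3/2)
7. 3214.286ms @ 6 + 1607.143ms (3)

note 2 onset = 3/4b = 401.786ms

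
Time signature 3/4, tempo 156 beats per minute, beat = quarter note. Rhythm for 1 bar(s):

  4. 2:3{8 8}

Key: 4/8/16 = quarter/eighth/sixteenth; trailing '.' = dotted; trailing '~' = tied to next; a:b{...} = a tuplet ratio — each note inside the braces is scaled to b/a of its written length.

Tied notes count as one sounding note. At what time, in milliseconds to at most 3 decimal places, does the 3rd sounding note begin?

note 3 onset = 9/4b = 865.385ms

1. 0.0ms @ 0 + 576.923ms (3/2)
2. 576.923ms @ 3/2 + 288.462ms (3/4)
3. 865.385ms @ 9/4 + 288.462ms (3/4)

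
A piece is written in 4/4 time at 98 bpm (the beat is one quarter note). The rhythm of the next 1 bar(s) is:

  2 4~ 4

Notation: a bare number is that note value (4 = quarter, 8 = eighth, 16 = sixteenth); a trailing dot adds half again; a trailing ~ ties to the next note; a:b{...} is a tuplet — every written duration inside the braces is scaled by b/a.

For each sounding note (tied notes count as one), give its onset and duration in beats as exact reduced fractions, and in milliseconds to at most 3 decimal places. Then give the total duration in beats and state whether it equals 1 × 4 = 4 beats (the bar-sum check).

1) 0.0ms=0b +1224.49ms=2b
2) 1224.49ms=2b +1224.49ms=2b
Σ=4b of 4 (98bpm 4/4) — PASS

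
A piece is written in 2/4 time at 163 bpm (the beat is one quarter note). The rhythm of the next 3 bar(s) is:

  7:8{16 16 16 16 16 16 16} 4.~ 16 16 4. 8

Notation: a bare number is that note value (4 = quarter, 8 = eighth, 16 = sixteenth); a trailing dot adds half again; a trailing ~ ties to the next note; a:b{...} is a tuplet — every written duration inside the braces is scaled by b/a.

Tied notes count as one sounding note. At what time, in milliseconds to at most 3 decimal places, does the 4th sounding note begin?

1. 0.0ms @ 0 + 105.171ms (2/7)
2. 105.171ms @ 2/7 + 105.171ms (2/7)
3. 210.342ms @ 4/7 + 105.171ms (2/7)
4. 315.513ms @ 6/7 + 105.171ms (2/7)
5. 420.684ms @ 8/7 + 105.171ms (2/7)
6. 525.855ms @ 10/7 + 105.171ms (2/7)
7. 631.025ms @ 12/7 + 105.171ms (2/7)
8. 736.196ms @ 2 + 644.172ms (7/4)
9. 1380.368ms @ 15/4 + 92.025ms (1/4)
10. 1472.393ms @ 4 + 552.147ms (3/2)
11. 2024.54ms @ 11/2 + 184.049ms (1/2)

note 4 onset = 6/7b = 315.513ms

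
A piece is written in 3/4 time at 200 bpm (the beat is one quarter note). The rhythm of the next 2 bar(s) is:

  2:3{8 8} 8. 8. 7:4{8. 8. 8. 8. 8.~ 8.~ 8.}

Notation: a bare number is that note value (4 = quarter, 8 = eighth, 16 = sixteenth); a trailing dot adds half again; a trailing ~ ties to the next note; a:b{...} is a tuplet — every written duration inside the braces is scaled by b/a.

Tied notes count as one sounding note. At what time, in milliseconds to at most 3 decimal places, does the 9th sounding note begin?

note 9 onset = 33/7b = 1414.286ms

1. 0.0ms @ 0 + 225.0ms (3/4)
2. 225.0ms @ 3/4 + 225.0ms (3/4)
3. 450.0ms @ 3/2 + 225.0ms (3/4)
4. 675.0ms @ 9/4 + 225.0ms (3/4)
5. 900.0ms @ 3 + 128.571ms (3/7)
6. 1028.571ms @ 24/7 + 128.571ms (3/7)
7. 1157.143ms @ 27/7 + 128.571ms (3/7)
8. 1285.714ms @ 30/7 + 128.571ms (3/7)
9. 1414.286ms @ 33/7 + 385.714ms (9/7)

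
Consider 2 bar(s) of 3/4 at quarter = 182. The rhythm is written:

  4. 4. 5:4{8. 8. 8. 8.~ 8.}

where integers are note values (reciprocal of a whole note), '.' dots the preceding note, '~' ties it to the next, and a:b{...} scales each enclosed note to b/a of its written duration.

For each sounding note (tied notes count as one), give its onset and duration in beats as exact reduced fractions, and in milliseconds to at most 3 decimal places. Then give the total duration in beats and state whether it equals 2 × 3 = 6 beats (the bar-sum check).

1) 0.0ms=0b +494.505ms=3/2b
2) 494.505ms=3/2b +494.505ms=3/2b
3) 989.011ms=3b +197.802ms=3/5b
4) 1186.813ms=18/5b +197.802ms=3/5b
5) 1384.615ms=21/5b +197.802ms=3/5b
6) 1582.418ms=24/5b +395.604ms=6/5b
Σ=6b of 6 (182bpm 3/4) — PASS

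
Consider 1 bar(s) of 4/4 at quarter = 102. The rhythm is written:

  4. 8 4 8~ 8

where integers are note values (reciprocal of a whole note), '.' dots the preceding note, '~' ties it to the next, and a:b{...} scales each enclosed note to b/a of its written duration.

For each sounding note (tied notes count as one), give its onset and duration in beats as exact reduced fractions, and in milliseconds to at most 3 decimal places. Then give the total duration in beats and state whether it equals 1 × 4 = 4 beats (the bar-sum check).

1) 0.0ms=0b +882.353ms=3/2b
2) 882.353ms=3/2b +294.118ms=1/2b
3) 1176.471ms=2b +588.235ms=1b
4) 1764.706ms=3b +588.235ms=1b
Σ=4b of 4 (102bpm 4/4) — PASS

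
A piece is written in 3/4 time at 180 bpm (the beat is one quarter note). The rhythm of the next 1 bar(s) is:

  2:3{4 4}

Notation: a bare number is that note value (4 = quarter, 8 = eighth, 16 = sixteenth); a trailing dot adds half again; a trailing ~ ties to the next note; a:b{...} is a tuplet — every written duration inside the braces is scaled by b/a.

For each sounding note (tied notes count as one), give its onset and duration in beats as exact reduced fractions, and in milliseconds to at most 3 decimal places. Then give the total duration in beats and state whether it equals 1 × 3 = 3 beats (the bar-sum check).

1) 0.0ms=0b +500.0ms=3/2b
2) 500.0ms=3/2b +500.0ms=3/2b
Σ=3b of 3 (180bpm 3/4) — PASS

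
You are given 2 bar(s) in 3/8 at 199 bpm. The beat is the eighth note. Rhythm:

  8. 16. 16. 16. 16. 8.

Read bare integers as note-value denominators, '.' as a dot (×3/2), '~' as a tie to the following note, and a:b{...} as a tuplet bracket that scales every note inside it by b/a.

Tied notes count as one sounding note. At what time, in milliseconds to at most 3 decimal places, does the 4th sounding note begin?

1. 0.0ms @ 0 + 452.261ms (3/2)
2. 452.261ms @ 3/2 + 226.131ms (3/4)
3. 678.392ms @ 9/4 + 226.131ms (3/4)
4. 904.523ms @ 3 + 226.131ms (3/4)
5. 1130.653ms @ 15/4 + 226.131ms (3/4)
6. 1356.784ms @ 9/2 + 452.261ms (3/2)

note 4 onset = 3b = 904.523ms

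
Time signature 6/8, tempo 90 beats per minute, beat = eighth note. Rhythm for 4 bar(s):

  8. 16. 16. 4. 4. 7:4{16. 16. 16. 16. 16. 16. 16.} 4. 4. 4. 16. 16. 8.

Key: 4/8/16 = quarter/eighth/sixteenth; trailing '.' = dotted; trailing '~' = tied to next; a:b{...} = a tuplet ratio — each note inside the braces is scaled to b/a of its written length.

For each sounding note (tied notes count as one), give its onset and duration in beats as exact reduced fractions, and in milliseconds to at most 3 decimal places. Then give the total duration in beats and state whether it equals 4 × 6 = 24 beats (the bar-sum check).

1) 0.0ms=0b +1000.0ms=3/2b
2) 1000.0ms=3/2b +500.0ms=3/4b
3) 1500.0ms=9/4b +500.0ms=3/4b
4) 2000.0ms=3b +2000.0ms=3b
5) 4000.0ms=6b +2000.0ms=3b
6) 6000.0ms=9b +285.714ms=3/7b
7) 6285.714ms=66/7b +285.714ms=3/7b
8) 6571.429ms=69/7b +285.714ms=3/7b
9) 6857.143ms=72/7b +285.714ms=3/7b
10) 7142.857ms=75/7b +285.714ms=3/7b
11) 7428.571ms=78/7b +285.714ms=3/7b
12) 7714.286ms=81/7b +285.714ms=3/7b
13) 8000.0ms=12b +2000.0ms=3b
14) 10000.0ms=15b +2000.0ms=3b
15) 12000.0ms=18b +2000.0ms=3b
16) 14000.0ms=21b +500.0ms=3/4b
17) 14500.0ms=87/4b +500.0ms=3/4b
18) 15000.0ms=45/2b +1000.0ms=3/2b
Σ=24b of 24 (90bpm 6/8) — PASS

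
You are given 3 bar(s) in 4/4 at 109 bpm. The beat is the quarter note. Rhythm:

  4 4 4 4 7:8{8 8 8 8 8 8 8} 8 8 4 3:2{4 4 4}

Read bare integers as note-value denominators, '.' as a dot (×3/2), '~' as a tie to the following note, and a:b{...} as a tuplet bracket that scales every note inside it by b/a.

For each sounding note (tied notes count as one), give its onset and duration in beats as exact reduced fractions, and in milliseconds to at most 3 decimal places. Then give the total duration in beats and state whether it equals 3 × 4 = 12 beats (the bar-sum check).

1) 0.0ms=0b +550.459ms=1b
2) 550.459ms=1b +550.459ms=1b
3) 1100.917ms=2b +550.459ms=1b
4) 1651.376ms=3b +550.459ms=1b
5) 2201.835ms=4b +314.548ms=4/7b
6) 2516.383ms=32/7b +314.548ms=4/7b
7) 2830.931ms=36/7b +314.548ms=4/7b
8) 3145.478ms=40/7b +314.548ms=4/7b
9) 3460.026ms=44/7b +314.548ms=4/7b
10) 3774.574ms=48/7b +314.548ms=4/7b
11) 4089.122ms=52/7b +314.548ms=4/7b
12) 4403.67ms=8b +275.229ms=1/2b
13) 4678.899ms=17/2b +275.229ms=1/2b
14) 4954.128ms=9b +550.459ms=1b
15) 5504.587ms=10b +366.972ms=2/3b
16) 5871.56ms=32/3b +366.972ms=2/3b
17) 6238.532ms=34/3b +366.972ms=2/3b
Σ=12b of 12 (109bpm 4/4) — PASS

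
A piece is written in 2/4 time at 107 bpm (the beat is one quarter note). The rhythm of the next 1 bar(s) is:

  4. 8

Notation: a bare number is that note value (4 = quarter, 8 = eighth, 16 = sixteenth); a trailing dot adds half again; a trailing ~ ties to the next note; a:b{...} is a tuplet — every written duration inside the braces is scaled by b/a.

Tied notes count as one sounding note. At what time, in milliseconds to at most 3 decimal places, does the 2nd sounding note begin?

1. 0.0ms @ 0 + 841.121ms (3/2)
2. 841.121ms @ 3/2 + 280.374ms (1/2)

note 2 onset = 3/2b = 841.121ms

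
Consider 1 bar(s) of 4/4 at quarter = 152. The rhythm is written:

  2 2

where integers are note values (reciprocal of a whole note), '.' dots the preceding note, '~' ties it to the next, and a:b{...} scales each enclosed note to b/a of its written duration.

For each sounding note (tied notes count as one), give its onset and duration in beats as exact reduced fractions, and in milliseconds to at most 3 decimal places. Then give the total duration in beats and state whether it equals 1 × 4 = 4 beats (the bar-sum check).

1) 0.0ms=0b +789.474ms=2b
2) 789.474ms=2b +789.474ms=2b
Σ=4b of 4 (152bpm 4/4) — PASS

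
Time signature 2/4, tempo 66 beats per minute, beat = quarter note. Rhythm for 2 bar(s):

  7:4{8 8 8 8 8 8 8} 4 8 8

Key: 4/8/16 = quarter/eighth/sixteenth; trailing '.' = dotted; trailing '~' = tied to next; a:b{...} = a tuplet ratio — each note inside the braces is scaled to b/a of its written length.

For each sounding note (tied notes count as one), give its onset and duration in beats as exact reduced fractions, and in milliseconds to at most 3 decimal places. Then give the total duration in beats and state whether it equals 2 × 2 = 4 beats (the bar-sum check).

1) 0.0ms=0b +259.74ms=2/7b
2) 259.74ms=2/7b +259.74ms=2/7b
3) 519.481ms=4/7b +259.74ms=2/7b
4) 779.221ms=6/7b +259.74ms=2/7b
5) 1038.961ms=8/7b +259.74ms=2/7b
6) 1298.701ms=10/7b +259.74ms=2/7b
7) 1558.442ms=12/7b +259.74ms=2/7b
8) 1818.182ms=2b +909.091ms=1b
9) 2727.273ms=3b +454.545ms=1/2b
10) 3181.818ms=7/2b +454.545ms=1/2b
Σ=4b of 4 (66bpm 2/4) — PASS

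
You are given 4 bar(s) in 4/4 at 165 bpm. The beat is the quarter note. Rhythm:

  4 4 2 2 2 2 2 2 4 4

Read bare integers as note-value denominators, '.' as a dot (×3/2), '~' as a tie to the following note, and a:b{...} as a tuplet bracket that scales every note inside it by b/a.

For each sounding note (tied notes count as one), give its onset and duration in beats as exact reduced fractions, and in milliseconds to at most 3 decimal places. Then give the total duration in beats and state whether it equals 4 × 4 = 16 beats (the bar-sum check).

1) 0.0ms=0b +363.636ms=1b
2) 363.636ms=1b +363.636ms=1b
3) 727.273ms=2b +727.273ms=2b
4) 1454.545ms=4b +727.273ms=2b
5) 2181.818ms=6b +727.273ms=2b
6) 2909.091ms=8b +727.273ms=2b
7) 3636.364ms=10b +727.273ms=2b
8) 4363.636ms=12b +727.273ms=2b
9) 5090.909ms=14b +363.636ms=1b
10) 5454.545ms=15b +363.636ms=1b
Σ=16b of 16 (165bpm 4/4) — PASS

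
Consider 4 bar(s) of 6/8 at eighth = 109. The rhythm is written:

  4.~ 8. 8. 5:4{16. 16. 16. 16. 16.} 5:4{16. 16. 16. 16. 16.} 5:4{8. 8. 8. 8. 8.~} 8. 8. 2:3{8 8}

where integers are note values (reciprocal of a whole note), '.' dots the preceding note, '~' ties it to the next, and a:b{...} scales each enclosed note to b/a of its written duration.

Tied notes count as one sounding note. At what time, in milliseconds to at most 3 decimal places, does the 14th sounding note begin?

1. 0.0ms @ 0 + 2477.064ms (9/2)
2. 2477.064ms @ 9/2 + 825.688ms (3/2)
3. 3302.752ms @ 6 + 330.275ms (3/5)
4. 3633.028ms @ 33/5 + 330.275ms (3/5)
5. 3963.303ms @ 36/5 + 330.275ms (3/5)
6. 4293.578ms @ 39/5 + 330.275ms (3/5)
7. 4623.853ms @ 42/5 + 330.275ms (3/5)
8. 4954.128ms @ 9 + 330.275ms (3/5)
9. 5284.404ms @ 48/5 + 330.275ms (3/5)
10. 5614.679ms @ 51/5 + 330.275ms (3/5)
11. 5944.954ms @ 54/5 + 330.275ms (3/5)
12. 6275.229ms @ 57/5 + 330.275ms (3/5)
13. 6605.505ms @ 12 + 660.55ms (6/5)
14. 7266.055ms @ 66/5 + 660.55ms (6/5)
15. 7926.606ms @ 72/5 + 660.55ms (6/5)
16. 8587.156ms @ 78/5 + 660.55ms (6/5)
17. 9247.706ms @ 84/5 + 1486.239ms (27/10)
18. 10733.945ms @ 39/2 + 825.688ms (3/2)
19. 11559.633ms @ 21 + 825.688ms (3/2)
20. 12385.321ms @ 45/2 + 825.688ms (3/2)

note 14 onset = 66/5b = 7266.055ms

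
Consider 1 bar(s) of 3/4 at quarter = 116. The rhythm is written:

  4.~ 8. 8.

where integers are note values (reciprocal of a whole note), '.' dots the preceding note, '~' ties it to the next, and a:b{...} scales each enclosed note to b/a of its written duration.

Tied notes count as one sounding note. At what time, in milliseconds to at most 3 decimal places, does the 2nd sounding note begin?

1. 0.0ms @ 0 + 1163.793ms (9/4)
2. 1163.793ms @ 9/4 + 387.931ms (3/4)

note 2 onset = 9/4b = 1163.793ms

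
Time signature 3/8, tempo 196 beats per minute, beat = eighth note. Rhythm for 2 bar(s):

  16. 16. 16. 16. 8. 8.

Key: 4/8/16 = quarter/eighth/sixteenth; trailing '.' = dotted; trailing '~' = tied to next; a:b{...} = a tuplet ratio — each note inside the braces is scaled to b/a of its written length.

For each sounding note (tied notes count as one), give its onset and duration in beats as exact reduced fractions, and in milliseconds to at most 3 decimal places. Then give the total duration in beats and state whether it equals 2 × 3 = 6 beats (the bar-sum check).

1) 0.0ms=0b +229.592ms=3/4b
2) 229.592ms=3/4b +229.592ms=3/4b
3) 459.184ms=3/2b +229.592ms=3/4b
4) 688.776ms=9/4b +229.592ms=3/4b
5) 918.367ms=3b +459.184ms=3/2b
6) 1377.551ms=9/2b +459.184ms=3/2b
Σ=6b of 6 (196bpm 3/8) — PASS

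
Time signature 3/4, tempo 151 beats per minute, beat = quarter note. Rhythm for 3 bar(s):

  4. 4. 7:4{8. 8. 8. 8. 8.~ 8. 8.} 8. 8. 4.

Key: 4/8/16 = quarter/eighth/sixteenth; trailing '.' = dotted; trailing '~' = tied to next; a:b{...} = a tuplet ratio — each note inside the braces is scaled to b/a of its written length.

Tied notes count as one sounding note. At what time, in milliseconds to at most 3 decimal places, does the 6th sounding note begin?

1. 0.0ms @ 0 + 596.026ms (3/2)
2. 596.026ms @ 3/2 + 596.026ms (3/2)
3. 1192.053ms @ 3 + 170.293ms (3/7)
4. 1362.346ms @ 24/7 + 170.293ms (3/7)
5. 1532.64ms @ 27/7 + 170.293ms (3/7)
6. 1702.933ms @ 30/7 + 170.293ms (3/7)
7. 1873.226ms @ 33/7 + 340.587ms (6/7)
8. 2213.813ms @ 39/7 + 170.293ms (3/7)
9. 2384.106ms @ 6 + 298.013ms (3/4)
10. 2682.119ms @ 27/4 + 298.013ms (3/4)
11. 2980.132ms @ 15/2 + 596.026ms (3/2)

note 6 onset = 30/7b = 1702.933ms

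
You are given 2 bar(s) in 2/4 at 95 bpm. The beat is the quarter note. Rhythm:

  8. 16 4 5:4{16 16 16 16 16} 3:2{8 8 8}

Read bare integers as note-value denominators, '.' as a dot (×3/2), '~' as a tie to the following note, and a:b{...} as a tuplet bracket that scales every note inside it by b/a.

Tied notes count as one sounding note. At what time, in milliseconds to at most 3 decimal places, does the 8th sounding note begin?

1. 0.0ms @ 0 + 473.684ms (3/4)
2. 473.684ms @ 3/4 + 157.895ms (1/4)
3. 631.579ms @ 1 + 631.579ms (1)
4. 1263.158ms @ 2 + 126.316ms (1/5)
5. 1389.474ms @ 11/5 + 126.316ms (1/5)
6. 1515.789ms @ 12/5 + 126.316ms (1/5)
7. 1642.105ms @ 13/5 + 126.316ms (1/5)
8. 1768.421ms @ 14/5 + 126.316ms (1/5)
9. 1894.737ms @ 3 + 210.526ms (1/3)
10. 2105.263ms @ 10/3 + 210.526ms (1/3)
11. 2315.789ms @ 11/3 + 210.526ms (1/3)

note 8 onset = 14/5b = 1768.421ms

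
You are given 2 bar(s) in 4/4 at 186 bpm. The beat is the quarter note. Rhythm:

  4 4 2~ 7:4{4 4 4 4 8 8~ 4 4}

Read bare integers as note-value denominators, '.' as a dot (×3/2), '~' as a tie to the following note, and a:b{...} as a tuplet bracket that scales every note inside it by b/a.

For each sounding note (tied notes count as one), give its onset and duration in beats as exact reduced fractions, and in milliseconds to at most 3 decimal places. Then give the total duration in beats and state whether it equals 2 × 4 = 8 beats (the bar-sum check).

1) 0.0ms=0b +322.581ms=1b
2) 322.581ms=1b +322.581ms=1b
3) 645.161ms=2b +829.493ms=18/7b
4) 1474.654ms=32/7b +184.332ms=4/7b
5) 1658.986ms=36/7b +184.332ms=4/7b
6) 1843.318ms=40/7b +184.332ms=4/7b
7) 2027.65ms=44/7b +92.166ms=2/7b
8) 2119.816ms=46/7b +276.498ms=6/7b
9) 2396.313ms=52/7b +184.332ms=4/7b
Σ=8b of 8 (186bpm 4/4) — PASS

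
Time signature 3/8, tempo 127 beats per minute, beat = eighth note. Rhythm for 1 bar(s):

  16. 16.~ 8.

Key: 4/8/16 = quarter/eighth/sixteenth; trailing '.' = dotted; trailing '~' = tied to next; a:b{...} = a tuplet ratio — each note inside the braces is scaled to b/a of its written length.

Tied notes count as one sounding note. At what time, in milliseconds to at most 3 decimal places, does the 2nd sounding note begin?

1. 0.0ms @ 0 + 354.331ms (3/4)
2. 354.331ms @ 3/4 + 1062.992ms (9/4)

note 2 onset = 3/4b = 354.331ms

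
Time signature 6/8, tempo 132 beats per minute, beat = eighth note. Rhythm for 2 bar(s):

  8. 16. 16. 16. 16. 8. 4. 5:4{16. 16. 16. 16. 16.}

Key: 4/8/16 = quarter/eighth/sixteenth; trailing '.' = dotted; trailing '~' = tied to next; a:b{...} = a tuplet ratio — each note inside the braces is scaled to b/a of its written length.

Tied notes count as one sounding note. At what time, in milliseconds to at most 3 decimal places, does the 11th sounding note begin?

1. 0.0ms @ 0 + 681.818ms (3/2)
2. 681.818ms @ 3/2 + 340.909ms (3/4)
3. 1022.727ms @ 9/4 + 340.909ms (3/4)
4. 1363.636ms @ 3 + 340.909ms (3/4)
5. 1704.545ms @ 15/4 + 340.909ms (3/4)
6. 2045.455ms @ 9/2 + 681.818ms (3/2)
7. 2727.273ms @ 6 + 1363.636ms (3)
8. 4090.909ms @ 9 + 272.727ms (3/5)
9. 4363.636ms @ 48/5 + 272.727ms (3/5)
10. 4636.364ms @ 51/5 + 272.727ms (3/5)
11. 4909.091ms @ 54/5 + 272.727ms (3/5)
12. 5181.818ms @ 57/5 + 272.727ms (3/5)

note 11 onset = 54/5b = 4909.091ms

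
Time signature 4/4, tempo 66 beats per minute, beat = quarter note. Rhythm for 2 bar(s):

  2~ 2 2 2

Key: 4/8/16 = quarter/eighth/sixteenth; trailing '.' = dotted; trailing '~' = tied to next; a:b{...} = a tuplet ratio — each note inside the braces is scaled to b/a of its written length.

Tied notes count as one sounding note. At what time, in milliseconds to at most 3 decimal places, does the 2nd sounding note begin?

1. 0.0ms @ 0 + 3636.364ms (4)
2. 3636.364ms @ 4 + 1818.182ms (2)
3. 5454.545ms @ 6 + 1818.182ms (2)

note 2 onset = 4b = 3636.364ms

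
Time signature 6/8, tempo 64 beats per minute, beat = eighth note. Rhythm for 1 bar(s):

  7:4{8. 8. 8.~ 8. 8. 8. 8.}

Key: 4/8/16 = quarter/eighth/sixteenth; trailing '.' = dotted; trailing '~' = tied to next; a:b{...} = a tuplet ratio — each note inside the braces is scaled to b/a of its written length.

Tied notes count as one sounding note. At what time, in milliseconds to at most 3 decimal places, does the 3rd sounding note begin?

1. 0.0ms @ 0 + 803.571ms (6/7)
2. 803.571ms @ 6/7 + 803.571ms (6/7)
3. 1607.143ms @ 12/7 + 1607.143ms (12/7)
4. 3214.286ms @ 24/7 + 803.571ms (6/7)
5. 4017.857ms @ 30/7 + 803.571ms (6/7)
6. 4821.429ms @ 36/7 + 803.571ms (6/7)

note 3 onset = 12/7b = 1607.143ms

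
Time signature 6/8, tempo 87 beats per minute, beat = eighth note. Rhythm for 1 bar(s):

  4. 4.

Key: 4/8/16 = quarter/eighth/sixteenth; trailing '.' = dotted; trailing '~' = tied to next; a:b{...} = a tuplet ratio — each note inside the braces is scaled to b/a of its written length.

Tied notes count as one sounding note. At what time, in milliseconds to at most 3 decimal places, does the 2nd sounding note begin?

1. 0.0ms @ 0 + 2068.966ms (3)
2. 2068.966ms @ 3 + 2068.966ms (3)

note 2 onset = 3b = 2068.966ms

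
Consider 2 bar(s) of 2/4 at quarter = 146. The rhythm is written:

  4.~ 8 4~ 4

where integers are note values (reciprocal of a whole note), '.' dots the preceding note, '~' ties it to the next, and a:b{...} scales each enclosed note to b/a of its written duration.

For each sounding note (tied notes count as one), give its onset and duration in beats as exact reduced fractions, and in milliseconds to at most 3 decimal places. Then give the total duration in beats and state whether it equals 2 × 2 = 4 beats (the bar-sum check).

1) 0.0ms=0b +821.918ms=2b
2) 821.918ms=2b +821.918ms=2b
Σ=4b of 4 (146bpm 2/4) — PASS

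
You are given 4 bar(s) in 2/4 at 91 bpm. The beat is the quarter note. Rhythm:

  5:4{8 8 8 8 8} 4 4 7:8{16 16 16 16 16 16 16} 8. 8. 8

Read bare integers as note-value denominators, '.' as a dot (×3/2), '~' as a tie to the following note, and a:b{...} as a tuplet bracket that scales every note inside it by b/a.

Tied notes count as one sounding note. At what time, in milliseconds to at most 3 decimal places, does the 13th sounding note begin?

1. 0.0ms @ 0 + 263.736ms (2/5)
2. 263.736ms @ 2/5 + 263.736ms (2/5)
3. 527.473ms @ 4/5 + 263.736ms (2/5)
4. 791.209ms @ 6/5 + 263.736ms (2/5)
5. 1054.945ms @ 8/5 + 263.736ms (2/5)
6. 1318.681ms @ 2 + 659.341ms (1)
7. 1978.022ms @ 3 + 659.341ms (1)
8. 2637.363ms @ 4 + 188.383ms (2/7)
9. 2825.746ms @ 30/7 + 188.383ms (2/7)
10. 3014.129ms @ 32/7 + 188.383ms (2/7)
11. 3202.512ms @ 34/7 + 188.383ms (2/7)
12. 3390.895ms @ 36/7 + 188.383ms (2/7)
13. 3579.278ms @ 38/7 + 188.383ms (2/7)
14. 3767.661ms @ 40/7 + 188.383ms (2/7)
15. 3956.044ms @ 6 + 494.505ms (3/4)
16. 4450.549ms @ 27/4 + 494.505ms (3/4)
17. 4945.055ms @ 15/2 + 329.67ms (1/2)

note 13 onset = 38/7b = 3579.278ms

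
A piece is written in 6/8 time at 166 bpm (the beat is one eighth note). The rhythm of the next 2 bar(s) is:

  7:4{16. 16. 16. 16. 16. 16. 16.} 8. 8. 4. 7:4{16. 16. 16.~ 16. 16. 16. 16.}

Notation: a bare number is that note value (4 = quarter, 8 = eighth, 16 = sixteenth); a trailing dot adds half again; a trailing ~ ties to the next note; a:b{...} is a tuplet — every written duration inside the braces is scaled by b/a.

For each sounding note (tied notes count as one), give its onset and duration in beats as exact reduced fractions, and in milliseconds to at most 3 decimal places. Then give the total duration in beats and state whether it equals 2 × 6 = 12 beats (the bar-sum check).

1) 0.0ms=0b +154.905ms=3/7b
2) 154.905ms=3/7b +154.905ms=3/7b
3) 309.811ms=6/7b +154.905ms=3/7b
4) 464.716ms=9/7b +154.905ms=3/7b
5) 619.621ms=12/7b +154.905ms=3/7b
6) 774.527ms=15/7b +154.905ms=3/7b
7) 929.432ms=18/7b +154.905ms=3/7b
8) 1084.337ms=3b +542.169ms=3/2b
9) 1626.506ms=9/2b +542.169ms=3/2b
10) 2168.675ms=6b +1084.337ms=3b
11) 3253.012ms=9b +154.905ms=3/7b
12) 3407.917ms=66/7b +154.905ms=3/7b
13) 3562.823ms=69/7b +309.811ms=6/7b
14) 3872.633ms=75/7b +154.905ms=3/7b
15) 4027.539ms=78/7b +154.905ms=3/7b
16) 4182.444ms=81/7b +154.905ms=3/7b
Σ=12b of 12 (166bpm 6/8) — PASS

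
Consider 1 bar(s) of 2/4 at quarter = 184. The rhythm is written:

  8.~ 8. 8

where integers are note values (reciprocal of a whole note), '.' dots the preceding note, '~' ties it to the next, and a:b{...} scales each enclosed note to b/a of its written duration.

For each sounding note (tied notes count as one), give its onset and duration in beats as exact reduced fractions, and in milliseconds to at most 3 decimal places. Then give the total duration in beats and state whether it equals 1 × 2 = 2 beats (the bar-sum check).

1) 0.0ms=0b +489.13ms=3/2b
2) 489.13ms=3/2b +163.043ms=1/2b
Σ=2b of 2 (184bpm 2/4) — PASS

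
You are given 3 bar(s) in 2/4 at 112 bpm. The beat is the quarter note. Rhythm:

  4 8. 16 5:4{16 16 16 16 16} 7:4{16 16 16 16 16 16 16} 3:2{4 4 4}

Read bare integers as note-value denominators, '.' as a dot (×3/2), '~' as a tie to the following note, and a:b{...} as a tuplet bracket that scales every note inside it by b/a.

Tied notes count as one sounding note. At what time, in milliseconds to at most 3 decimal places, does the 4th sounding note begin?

1. 0.0ms @ 0 + 535.714ms (1)
2. 535.714ms @ 1 + 401.786ms (3/4)
3. 937.5ms @ 7/4 + 133.929ms (1/4)
4. 1071.429ms @ 2 + 107.143ms (1/5)
5. 1178.571ms @ 11/5 + 107.143ms (1/5)
6. 1285.714ms @ 12/5 + 107.143ms (1/5)
7. 1392.857ms @ 13/5 + 107.143ms (1/5)
8. 1500.0ms @ 14/5 + 107.143ms (1/5)
9. 1607.143ms @ 3 + 76.531ms (1/7)
10. 1683.673ms @ 22/7 + 76.531ms (1/7)
11. 1760.204ms @ 23/7 + 76.531ms (1/7)
12. 1836.735ms @ 24/7 + 76.531ms (1/7)
13. 1913.265ms @ 25/7 + 76.531ms (1/7)
14. 1989.796ms @ 26/7 + 76.531ms (1/7)
15. 2066.327ms @ 27/7 + 76.531ms (1/7)
16. 2142.857ms @ 4 + 357.143ms (2/3)
17. 2500.0ms @ 14/3 + 357.143ms (2/3)
18. 2857.143ms @ 16/3 + 357.143ms (2/3)

note 4 onset = 2b = 1071.429ms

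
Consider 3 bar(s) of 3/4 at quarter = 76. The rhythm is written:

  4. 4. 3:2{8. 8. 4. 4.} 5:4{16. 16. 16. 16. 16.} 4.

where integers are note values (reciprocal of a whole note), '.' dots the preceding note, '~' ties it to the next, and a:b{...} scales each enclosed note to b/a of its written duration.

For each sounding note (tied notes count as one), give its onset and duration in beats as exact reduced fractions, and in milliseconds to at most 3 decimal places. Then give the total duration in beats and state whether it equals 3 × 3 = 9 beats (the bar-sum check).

1) 0.0ms=0b +1184.211ms=3/2b
2) 1184.211ms=3/2b +1184.211ms=3/2b
3) 2368.421ms=3b +394.737ms=1/2b
4) 2763.158ms=7/2b +394.737ms=1/2b
5) 3157.895ms=4b +789.474ms=1b
6) 3947.368ms=5b +789.474ms=1b
7) 4736.842ms=6b +236.842ms=3/10b
8) 4973.684ms=63/10b +236.842ms=3/10b
9) 5210.526ms=33/5b +236.842ms=3/10b
10) 5447.368ms=69/10b +236.842ms=3/10b
11) 5684.211ms=36/5b +236.842ms=3/10b
12) 5921.053ms=15/2b +1184.211ms=3/2b
Σ=9b of 9 (76bpm 3/4) — PASS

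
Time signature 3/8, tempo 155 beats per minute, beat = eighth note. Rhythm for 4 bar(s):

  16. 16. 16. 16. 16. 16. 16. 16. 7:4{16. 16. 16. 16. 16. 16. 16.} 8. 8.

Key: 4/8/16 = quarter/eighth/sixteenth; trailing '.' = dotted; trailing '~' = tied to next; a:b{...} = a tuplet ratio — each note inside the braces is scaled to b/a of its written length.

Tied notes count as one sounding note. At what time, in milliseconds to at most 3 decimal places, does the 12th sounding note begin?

note 12 onset = 51/7b = 2820.276ms

1. 0.0ms @ 0 + 290.323ms (3/4)
2. 290.323ms @ 3/4 + 290.323ms (3/4)
3. 580.645ms @ 3/2 + 290.323ms (3/4)
4. 870.968ms @ 9/4 + 290.323ms (3/4)
5. 1161.29ms @ 3 + 290.323ms (3/4)
6. 1451.613ms @ 15/4 + 290.323ms (3/4)
7. 1741.935ms @ 9/2 + 290.323ms (3/4)
8. 2032.258ms @ 21/4 + 290.323ms (3/4)
9. 2322.581ms @ 6 + 165.899ms (3/7)
10. 2488.479ms @ 45/7 + 165.899ms (3/7)
11. 2654.378ms @ 48/7 + 165.899ms (3/7)
12. 2820.276ms @ 51/7 + 165.899ms (3/7)
13. 2986.175ms @ 54/7 + 165.899ms (3/7)
14. 3152.074ms @ 57/7 + 165.899ms (3/7)
15. 3317.972ms @ 60/7 + 165.899ms (3/7)
16. 3483.871ms @ 9 + 580.645ms (3/2)
17. 4064.516ms @ 21/2 + 580.645ms (3/2)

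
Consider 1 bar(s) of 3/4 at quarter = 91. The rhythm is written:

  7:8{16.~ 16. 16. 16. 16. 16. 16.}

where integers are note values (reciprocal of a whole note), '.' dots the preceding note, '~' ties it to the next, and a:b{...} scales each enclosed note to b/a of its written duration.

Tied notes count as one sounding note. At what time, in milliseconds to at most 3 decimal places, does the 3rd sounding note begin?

1. 0.0ms @ 0 + 565.149ms (6/7)
2. 565.149ms @ 6/7 + 282.575ms (3/7)
3. 847.724ms @ 9/7 + 282.575ms (3/7)
4. 1130.298ms @ 12/7 + 282.575ms (3/7)
5. 1412.873ms @ 15/7 + 282.575ms (3/7)
6. 1695.447ms @ 18/7 + 282.575ms (3/7)

note 3 onset = 9/7b = 847.724ms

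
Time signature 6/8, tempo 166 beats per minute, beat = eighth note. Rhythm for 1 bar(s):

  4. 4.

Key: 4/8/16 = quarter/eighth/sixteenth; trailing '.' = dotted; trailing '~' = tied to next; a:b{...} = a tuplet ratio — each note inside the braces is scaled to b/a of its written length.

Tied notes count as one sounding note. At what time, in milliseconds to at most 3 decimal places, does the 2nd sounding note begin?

1. 0.0ms @ 0 + 1084.337ms (3)
2. 1084.337ms @ 3 + 1084.337ms (3)

note 2 onset = 3b = 1084.337ms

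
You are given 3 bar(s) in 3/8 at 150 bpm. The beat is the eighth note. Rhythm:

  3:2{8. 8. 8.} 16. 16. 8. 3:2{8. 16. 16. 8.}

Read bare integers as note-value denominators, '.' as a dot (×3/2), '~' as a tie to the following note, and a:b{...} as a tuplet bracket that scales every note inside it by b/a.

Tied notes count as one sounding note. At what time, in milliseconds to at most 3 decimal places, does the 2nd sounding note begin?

1. 0.0ms @ 0 + 400.0ms (1)
2. 400.0ms @ 1 + 400.0ms (1)
3. 800.0ms @ 2 + 400.0ms (1)
4. 1200.0ms @ 3 + 300.0ms (3/4)
5. 1500.0ms @ 15/4 + 300.0ms (3/4)
6. 1800.0ms @ 9/2 + 600.0ms (3/2)
7. 2400.0ms @ 6 + 400.0ms (1)
8. 2800.0ms @ 7 + 200.0ms (1/2)
9. 3000.0ms @ 15/2 + 200.0ms (1/2)
10. 3200.0ms @ 8 + 400.0ms (1)

note 2 onset = 1b = 400.0ms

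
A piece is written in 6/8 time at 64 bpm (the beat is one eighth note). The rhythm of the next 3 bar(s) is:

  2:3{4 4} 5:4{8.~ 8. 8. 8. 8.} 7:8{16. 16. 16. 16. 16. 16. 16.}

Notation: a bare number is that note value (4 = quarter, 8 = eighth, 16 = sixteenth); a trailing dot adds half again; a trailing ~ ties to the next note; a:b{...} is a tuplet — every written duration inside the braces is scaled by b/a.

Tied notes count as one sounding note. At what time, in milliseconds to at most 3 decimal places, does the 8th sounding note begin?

note 8 onset = 90/7b = 12053.571ms

1. 0.0ms @ 0 + 2812.5ms (3)
2. 2812.5ms @ 3 + 2812.5ms (3)
3. 5625.0ms @ 6 + 2250.0ms (12/5)
4. 7875.0ms @ 42/5 + 1125.0ms (6/5)
5. 9000.0ms @ 48/5 + 1125.0ms (6/5)
6. 10125.0ms @ 54/5 + 1125.0ms (6/5)
7. 11250.0ms @ 12 + 803.571ms (6/7)
8. 12053.571ms @ 90/7 + 803.571ms (6/7)
9. 12857.143ms @ 96/7 + 803.571ms (6/7)
10. 13660.714ms @ 102/7 + 803.571ms (6/7)
11. 14464.286ms @ 108/7 + 803.571ms (6/7)
12. 15267.857ms @ 114/7 + 803.571ms (6/7)
13. 16071.429ms @ 120/7 + 803.571ms (6/7)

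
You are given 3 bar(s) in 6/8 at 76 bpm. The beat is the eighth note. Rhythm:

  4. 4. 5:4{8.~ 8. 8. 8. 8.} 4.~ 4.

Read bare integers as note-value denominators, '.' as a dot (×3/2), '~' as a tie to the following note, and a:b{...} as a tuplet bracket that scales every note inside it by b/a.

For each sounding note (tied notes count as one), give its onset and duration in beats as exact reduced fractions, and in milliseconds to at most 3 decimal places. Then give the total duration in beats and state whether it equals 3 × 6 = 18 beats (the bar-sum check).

1) 0.0ms=0b +2368.421ms=3b
2) 2368.421ms=3b +2368.421ms=3b
3) 4736.842ms=6b +1894.737ms=12/5b
4) 6631.579ms=42/5b +947.368ms=6/5b
5) 7578.947ms=48/5b +947.368ms=6/5b
6) 8526.316ms=54/5b +947.368ms=6/5b
7) 9473.684ms=12b +4736.842ms=6b
Σ=18b of 18 (76bpm 6/8) — PASS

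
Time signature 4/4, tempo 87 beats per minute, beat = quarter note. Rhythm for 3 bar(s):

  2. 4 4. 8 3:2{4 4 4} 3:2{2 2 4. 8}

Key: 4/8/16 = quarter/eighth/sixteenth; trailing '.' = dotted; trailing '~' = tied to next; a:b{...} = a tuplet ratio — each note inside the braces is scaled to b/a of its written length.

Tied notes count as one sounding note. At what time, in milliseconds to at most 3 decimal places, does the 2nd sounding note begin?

note 2 onset = 3b = 2068.966ms

1. 0.0ms @ 0 + 2068.966ms (3)
2. 2068.966ms @ 3 + 689.655ms (1)
3. 2758.621ms @ 4 + 1034.483ms (3/2)
4. 3793.103ms @ 11/2 + 344.828ms (1/2)
5. 4137.931ms @ 6 + 459.77ms (2/3)
6. 4597.701ms @ 20/3 + 459.77ms (2/3)
7. 5057.471ms @ 22/3 + 459.77ms (2/3)
8. 5517.241ms @ 8 + 919.54ms (4/3)
9. 6436.782ms @ 28/3 + 919.54ms (4/3)
10. 7356.322ms @ 32/3 + 689.655ms (1)
11. 8045.977ms @ 35/3 + 229.885ms (1/3)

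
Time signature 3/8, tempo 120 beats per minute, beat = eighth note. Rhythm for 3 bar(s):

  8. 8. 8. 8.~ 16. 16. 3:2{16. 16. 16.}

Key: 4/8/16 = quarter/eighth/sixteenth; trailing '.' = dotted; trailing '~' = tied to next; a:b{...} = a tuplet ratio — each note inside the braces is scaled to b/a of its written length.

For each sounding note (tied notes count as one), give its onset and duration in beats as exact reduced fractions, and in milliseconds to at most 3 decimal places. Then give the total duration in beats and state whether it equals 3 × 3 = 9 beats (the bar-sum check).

1) 0.0ms=0b +750.0ms=3/2b
2) 750.0ms=3/2b +750.0ms=3/2b
3) 1500.0ms=3b +750.0ms=3/2b
4) 2250.0ms=9/2b +1125.0ms=9/4b
5) 3375.0ms=27/4b +375.0ms=3/4b
6) 3750.0ms=15/2b +250.0ms=1/2b
7) 4000.0ms=8b +250.0ms=1/2b
8) 4250.0ms=17/2b +250.0ms=1/2b
Σ=9b of 9 (120bpm 3/8) — PASS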